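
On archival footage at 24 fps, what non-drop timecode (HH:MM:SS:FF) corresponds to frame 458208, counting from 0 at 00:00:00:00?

05:18:12:00

458208 ÷ 24 = 19092 full seconds, remainder 0 frames.
19092 s = 5 h 18 min 12 s.
Timecode: 05:18:12:00.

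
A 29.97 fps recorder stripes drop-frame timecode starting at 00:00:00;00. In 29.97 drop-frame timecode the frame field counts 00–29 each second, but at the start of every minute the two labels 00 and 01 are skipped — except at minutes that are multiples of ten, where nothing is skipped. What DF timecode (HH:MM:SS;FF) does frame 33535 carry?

Each 10-minute DF block holds 10 × 60 × 30 − 9 × 2 = 17982 frames. 33535 ÷ 17982 → 1 full block, remainder 15553.
Within the partial block the first minute is 1800 frames and each further minute 1798, so 8 further minute boundaries passed. Total skipped labels = 18 × 1 + 2 × 8 = 34.
Non-drop label index = 33535 + 34 = 33569; at 30 labels/s that is 00:18:38:29, i.e. DF 00:18:38;29.

00:18:38;29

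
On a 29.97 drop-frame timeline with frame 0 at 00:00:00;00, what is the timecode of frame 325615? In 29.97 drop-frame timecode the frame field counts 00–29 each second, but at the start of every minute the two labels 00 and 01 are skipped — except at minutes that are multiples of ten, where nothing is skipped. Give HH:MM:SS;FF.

03:01:04;21

Ten DF minutes hold 17982 frames, so frame 325615 lies in block 18 (frames 323676–341657) with 1939 frames into that block.
The block's first minute is 1800 frames and the rest 1798 each; 1939 frames reaches minute 1, so 18 × 18 + 1 × 2 = 326 labels have been skipped so far.
Adding those back, label number 325615 + 326 = 325941 at 30 labels/s is 10864 s + 21 f = 3 h 1 min 4 s frame 21, i.e. 03:01:04;21.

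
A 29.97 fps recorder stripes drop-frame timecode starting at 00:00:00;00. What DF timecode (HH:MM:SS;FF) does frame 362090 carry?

Ten DF minutes hold 17982 frames, so frame 362090 lies in block 20 (frames 359640–377621) with 2450 frames into that block.
The block's first minute is 1800 frames and the rest 1798 each; 2450 frames reaches minute 1, so 20 × 18 + 1 × 2 = 362 labels have been skipped so far.
Adding those back, label number 362090 + 362 = 362452 at 30 labels/s is 12081 s + 22 f = 3 h 21 min 21 s frame 22, i.e. 03:21:21;22.

03:21:21;22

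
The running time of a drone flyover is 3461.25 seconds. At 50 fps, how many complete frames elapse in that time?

173062 frames

Frames = 3461.25 × 50 = 346125/2 ≈ 173062.5000.
Complete frames: 173062.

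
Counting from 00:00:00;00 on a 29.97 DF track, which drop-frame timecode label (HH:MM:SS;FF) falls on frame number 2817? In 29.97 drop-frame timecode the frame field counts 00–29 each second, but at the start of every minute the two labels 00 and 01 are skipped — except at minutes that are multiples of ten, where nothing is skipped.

00:01:33;29

Each 10-minute DF block holds 10 × 60 × 30 − 9 × 2 = 17982 frames. 2817 ÷ 17982 → 0 full blocks, remainder 2817.
Within the partial block the first minute is 1800 frames and each further minute 1798, so 1 further minute boundary passed. Total skipped labels = 18 × 0 + 2 × 1 = 2.
Non-drop label index = 2817 + 2 = 2819; at 30 labels/s that is 00:01:33:29, i.e. DF 00:01:33;29.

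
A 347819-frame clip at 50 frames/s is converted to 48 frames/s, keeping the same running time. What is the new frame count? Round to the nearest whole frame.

Frames at target rate = 347819 × (48) / (50) = 8347656/25 ≈ 333906.240.
Nearest whole frame: 333906.

333906 frames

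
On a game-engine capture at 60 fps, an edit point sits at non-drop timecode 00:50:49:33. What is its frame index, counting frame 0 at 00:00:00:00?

Total seconds to the label: (0 × 3600 + 50 × 60 + 49) = 3049.
Frame index = 3049 × 60 + 33 = 182973.

182973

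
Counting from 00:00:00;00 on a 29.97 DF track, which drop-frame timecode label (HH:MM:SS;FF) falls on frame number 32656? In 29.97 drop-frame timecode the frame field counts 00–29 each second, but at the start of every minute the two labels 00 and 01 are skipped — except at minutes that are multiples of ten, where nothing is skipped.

Each 10-minute DF block holds 10 × 60 × 30 − 9 × 2 = 17982 frames. 32656 ÷ 17982 → 1 full block, remainder 14674.
Within the partial block the first minute is 1800 frames and each further minute 1798, so 8 further minute boundaries passed. Total skipped labels = 18 × 1 + 2 × 8 = 34.
Non-drop label index = 32656 + 34 = 32690; at 30 labels/s that is 00:18:09:20, i.e. DF 00:18:09;20.

00:18:09;20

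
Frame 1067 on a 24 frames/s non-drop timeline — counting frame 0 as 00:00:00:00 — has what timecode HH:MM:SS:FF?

1067 ÷ 24 = 44 full seconds, remainder 11 frames.
44 s = 0 h 0 min 44 s.
Timecode: 00:00:44:11.

00:00:44:11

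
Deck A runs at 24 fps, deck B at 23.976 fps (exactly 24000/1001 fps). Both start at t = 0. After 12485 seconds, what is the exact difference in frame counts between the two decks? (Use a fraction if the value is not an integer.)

27240/91 frames

A emits 24 × 12485 = 299640 frames; B emits 24000/1001 × 12485 = 27240000/91.
Difference = 27240/91 frames (≈ 299.3407); B is behind A.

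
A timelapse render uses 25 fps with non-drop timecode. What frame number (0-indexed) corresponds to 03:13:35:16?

Total seconds to the label: (3 × 3600 + 13 × 60 + 35) = 11615.
Frame index = 11615 × 25 + 16 = 290391.

frame 290391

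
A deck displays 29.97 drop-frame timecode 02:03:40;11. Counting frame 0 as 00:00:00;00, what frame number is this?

As if non-drop at 30 labels/s: (2 × 3600 + 3 × 60 + 40) × 30 + 11 = 222611.
Minute boundaries passed: 123; those not divisible by 10: 123 − 12 = 111; dropped labels = 2 × 111 = 222.
Actual frame index = 222611 − 222 = 222389.

222389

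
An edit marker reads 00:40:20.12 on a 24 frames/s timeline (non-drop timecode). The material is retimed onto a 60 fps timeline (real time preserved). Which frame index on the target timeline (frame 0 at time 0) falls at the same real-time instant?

frame 145230

Source frame index: (0×3600 + 40×60 + 20) × 24 + 12 = 58092.
Real time: 58092 / (24) = 4841/2 s.
Target frame: (4841/2) × (60) = 145230.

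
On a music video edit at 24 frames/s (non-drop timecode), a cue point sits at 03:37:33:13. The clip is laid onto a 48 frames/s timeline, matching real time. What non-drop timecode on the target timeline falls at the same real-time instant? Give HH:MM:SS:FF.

Source frame index: (3×3600 + 37×60 + 33) × 24 + 13 = 313285.
Real time: 313285 / (24) = 313285/24 s.
Target frame: (313285/24) × (48) = 626570.
At 48 labels/s: frame 626570 → 03:37:33:26.

03:37:33:26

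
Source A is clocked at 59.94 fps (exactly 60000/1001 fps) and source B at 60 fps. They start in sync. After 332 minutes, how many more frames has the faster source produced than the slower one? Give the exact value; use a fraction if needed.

1195200/1001 frames

332 min = 19920 s.
A emits 60000/1001 × 19920 = 1195200000/1001 frames; B emits 60 × 19920 = 1195200.
Difference = 1195200/1001 frames (≈ 1194.0060); B is ahead of A.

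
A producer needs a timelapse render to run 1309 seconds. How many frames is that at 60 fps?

Frames = 1309 × 60 = 78540.

78540 frames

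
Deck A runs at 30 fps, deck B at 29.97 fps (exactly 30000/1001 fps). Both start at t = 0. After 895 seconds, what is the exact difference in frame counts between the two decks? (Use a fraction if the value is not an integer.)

A emits 30 × 895 = 26850 frames; B emits 30000/1001 × 895 = 26850000/1001.
Difference = 26850/1001 frames (≈ 26.8232); B is behind A.

26850/1001 frames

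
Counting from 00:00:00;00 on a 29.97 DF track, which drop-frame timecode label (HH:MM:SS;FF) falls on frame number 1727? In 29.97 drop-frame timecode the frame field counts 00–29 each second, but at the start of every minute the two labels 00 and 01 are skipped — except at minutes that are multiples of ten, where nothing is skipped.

00:00:57;17

Each 10-minute DF block holds 10 × 60 × 30 − 9 × 2 = 17982 frames. 1727 ÷ 17982 → 0 full blocks, remainder 1727.
Within the partial block the first minute is 1800 frames and each further minute 1798, so 0 further minute boundaries passed. Total skipped labels = 18 × 0 + 2 × 0 = 0.
Non-drop label index = 1727 + 0 = 1727; at 30 labels/s that is 00:00:57:17, i.e. DF 00:00:57;17.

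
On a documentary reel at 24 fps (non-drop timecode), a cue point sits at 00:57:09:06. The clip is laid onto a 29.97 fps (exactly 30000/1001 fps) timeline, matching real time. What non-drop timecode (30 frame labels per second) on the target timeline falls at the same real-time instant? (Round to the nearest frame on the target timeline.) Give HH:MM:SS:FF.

Source frame index: (0×3600 + 57×60 + 9) × 24 + 6 = 82302.
Real time: 82302 / (24) = 13717/4 s.
Target frame: (13717/4) × (30000/1001) = 9352500/91 ≈ 102774.725 → 102775.
At 30 labels/s: frame 102775 → 00:57:05:25.

00:57:05:25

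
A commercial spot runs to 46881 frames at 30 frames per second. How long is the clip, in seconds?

Running time = 46881 / (30) = 1562.7 s.

1562.7 seconds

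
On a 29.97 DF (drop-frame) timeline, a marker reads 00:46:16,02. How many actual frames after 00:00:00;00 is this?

Complete 10-minute blocks: 4, each 17982 frames → 71928.
Remaining 6 whole minutes in the current block: 1800 + 5 × 1798 = 10790 frames.
Within the current minute: 16 × 30 + 2 − 2 = 480 (labels ;00/;01 skipped at this minute). Total = 71928 + 10790 + 480 = 83198.

83198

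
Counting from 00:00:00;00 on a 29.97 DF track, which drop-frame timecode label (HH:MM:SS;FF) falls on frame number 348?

00:00:11;18

Each 10-minute DF block holds 10 × 60 × 30 − 9 × 2 = 17982 frames. 348 ÷ 17982 → 0 full blocks, remainder 348.
Within the partial block the first minute is 1800 frames and each further minute 1798, so 0 further minute boundaries passed. Total skipped labels = 18 × 0 + 2 × 0 = 0.
Non-drop label index = 348 + 0 = 348; at 30 labels/s that is 00:00:11:18, i.e. DF 00:00:11;18.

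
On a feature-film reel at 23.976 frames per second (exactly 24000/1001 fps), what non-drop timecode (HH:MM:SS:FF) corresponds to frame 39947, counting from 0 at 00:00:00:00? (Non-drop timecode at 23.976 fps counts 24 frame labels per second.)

00:27:44:11

39947 ÷ 24 = 1664 full seconds, remainder 11 frames.
1664 s = 0 h 27 min 44 s.
Timecode: 00:27:44:11.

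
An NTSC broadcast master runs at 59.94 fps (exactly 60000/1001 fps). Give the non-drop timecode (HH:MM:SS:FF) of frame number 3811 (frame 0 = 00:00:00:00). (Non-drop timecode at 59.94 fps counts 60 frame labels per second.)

00:01:03:31

3811 ÷ 60 = 63 full seconds, remainder 31 frames.
63 s = 0 h 1 min 3 s.
Timecode: 00:01:03:31.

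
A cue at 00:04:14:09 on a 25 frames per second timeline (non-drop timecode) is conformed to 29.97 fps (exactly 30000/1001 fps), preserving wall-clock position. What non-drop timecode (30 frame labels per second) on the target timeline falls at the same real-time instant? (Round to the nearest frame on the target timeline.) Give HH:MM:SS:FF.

00:04:14:03

Source frame index: (0×3600 + 4×60 + 14) × 25 + 9 = 6359.
Real time: 6359 / (25) = 6359/25 s.
Target frame: (6359/25) × (30000/1001) = 7630800/1001 ≈ 7623.177 → 7623.
At 30 labels/s: frame 7623 → 00:04:14:03.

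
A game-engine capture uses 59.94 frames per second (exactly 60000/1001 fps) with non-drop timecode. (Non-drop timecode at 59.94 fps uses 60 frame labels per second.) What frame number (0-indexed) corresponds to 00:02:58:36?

frame 10716

Total seconds to the label: (0 × 3600 + 2 × 60 + 58) = 178.
Frame index = 178 × 60 + 36 = 10716.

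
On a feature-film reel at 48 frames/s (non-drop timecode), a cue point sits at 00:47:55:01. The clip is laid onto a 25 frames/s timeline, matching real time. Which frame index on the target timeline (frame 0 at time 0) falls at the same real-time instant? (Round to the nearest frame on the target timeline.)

Source frame index: (0×3600 + 47×60 + 55) × 48 + 1 = 138001.
Real time: 138001 / (48) = 138001/48 s.
Target frame: (138001/48) × (25) = 3450025/48 ≈ 71875.521 → 71876.

frame 71876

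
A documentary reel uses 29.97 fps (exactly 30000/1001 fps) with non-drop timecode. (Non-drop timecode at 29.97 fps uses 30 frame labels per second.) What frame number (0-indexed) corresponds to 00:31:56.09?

Total seconds to the label: (0 × 3600 + 31 × 60 + 56) = 1916.
Frame index = 1916 × 30 + 9 = 57489.

frame 57489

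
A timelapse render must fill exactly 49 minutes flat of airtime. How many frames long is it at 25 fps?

49 min = 2940 s.
Frames = 2940 × 25 = 73500.

73500 frames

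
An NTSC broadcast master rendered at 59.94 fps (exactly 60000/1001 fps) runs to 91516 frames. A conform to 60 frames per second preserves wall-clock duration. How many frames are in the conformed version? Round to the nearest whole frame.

91608 frames

Frames at target rate = 91516 × (60) / (60000/1001) = 22901879/250 ≈ 91607.516.
Nearest whole frame: 91608.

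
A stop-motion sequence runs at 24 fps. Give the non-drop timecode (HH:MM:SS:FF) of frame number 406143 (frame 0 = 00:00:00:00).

04:42:02:15

406143 ÷ 24 = 16922 full seconds, remainder 15 frames.
16922 s = 4 h 42 min 2 s.
Timecode: 04:42:02:15.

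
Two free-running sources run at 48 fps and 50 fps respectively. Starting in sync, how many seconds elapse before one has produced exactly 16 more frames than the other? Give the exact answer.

The gap grows by |50 − 48| = 2 frames per second.
Time for a 16-frame gap: 16 ÷ (2) = 8 s.

8 seconds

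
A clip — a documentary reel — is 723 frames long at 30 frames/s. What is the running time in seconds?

24.1 seconds

Running time = 723 / (30) = 24.1 s.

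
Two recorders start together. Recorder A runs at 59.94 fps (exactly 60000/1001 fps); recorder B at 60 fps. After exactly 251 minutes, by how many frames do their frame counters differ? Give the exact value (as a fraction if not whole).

903600/1001 frames

251 min = 15060 s.
A emits 60000/1001 × 15060 = 903600000/1001 frames; B emits 60 × 15060 = 903600.
Difference = 903600/1001 frames (≈ 902.6973); B is ahead of A.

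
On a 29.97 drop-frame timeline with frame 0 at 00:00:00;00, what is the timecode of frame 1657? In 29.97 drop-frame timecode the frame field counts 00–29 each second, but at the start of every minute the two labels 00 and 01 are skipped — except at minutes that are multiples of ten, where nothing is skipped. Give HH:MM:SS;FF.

Ten DF minutes hold 17982 frames, so frame 1657 lies in block 0 (frames 0–17981) with 1657 frames into that block.
The block's first minute is 1800 frames and the rest 1798 each; 1657 frames reaches minute 0, so 0 × 18 + 0 × 2 = 0 labels have been skipped so far.
Adding those back, label number 1657 + 0 = 1657 at 30 labels/s is 55 s + 7 f = 0 h 0 min 55 s frame 7, i.e. 00:00:55;07.

00:00:55;07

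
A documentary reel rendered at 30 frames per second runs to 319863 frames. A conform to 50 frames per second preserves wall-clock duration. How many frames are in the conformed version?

533105 frames

Frames at target rate = 319863 × (50) / (30) = 533105.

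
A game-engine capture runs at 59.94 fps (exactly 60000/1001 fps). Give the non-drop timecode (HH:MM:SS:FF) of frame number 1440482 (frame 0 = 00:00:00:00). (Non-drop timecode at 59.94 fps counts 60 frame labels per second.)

06:40:08:02

1440482 ÷ 60 = 24008 full seconds, remainder 2 frames.
24008 s = 6 h 40 min 8 s.
Timecode: 06:40:08:02.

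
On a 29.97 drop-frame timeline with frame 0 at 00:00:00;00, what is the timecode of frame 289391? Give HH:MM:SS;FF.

Each 10-minute DF block holds 10 × 60 × 30 − 9 × 2 = 17982 frames. 289391 ÷ 17982 → 16 full blocks, remainder 1679.
Within the partial block the first minute is 1800 frames and each further minute 1798, so 0 further minute boundaries passed. Total skipped labels = 18 × 16 + 2 × 0 = 288.
Non-drop label index = 289391 + 288 = 289679; at 30 labels/s that is 02:40:55:29, i.e. DF 02:40:55;29.

02:40:55;29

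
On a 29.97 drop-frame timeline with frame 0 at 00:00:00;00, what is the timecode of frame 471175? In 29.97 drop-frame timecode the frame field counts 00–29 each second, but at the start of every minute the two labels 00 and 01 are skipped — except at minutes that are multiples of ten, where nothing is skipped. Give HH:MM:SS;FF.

04:22:01;17

Each 10-minute DF block holds 10 × 60 × 30 − 9 × 2 = 17982 frames. 471175 ÷ 17982 → 26 full blocks, remainder 3643.
Within the partial block the first minute is 1800 frames and each further minute 1798, so 2 further minute boundaries passed. Total skipped labels = 18 × 26 + 2 × 2 = 472.
Non-drop label index = 471175 + 472 = 471647; at 30 labels/s that is 04:22:01:17, i.e. DF 04:22:01;17.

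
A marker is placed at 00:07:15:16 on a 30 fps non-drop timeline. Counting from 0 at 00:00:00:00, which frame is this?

frame 13066

Total seconds to the label: (0 × 3600 + 7 × 60 + 15) = 435.
Frame index = 435 × 30 + 16 = 13066.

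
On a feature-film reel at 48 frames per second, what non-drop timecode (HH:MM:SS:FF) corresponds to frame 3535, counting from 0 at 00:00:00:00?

3535 ÷ 48 = 73 full seconds, remainder 31 frames.
73 s = 0 h 1 min 13 s.
Timecode: 00:01:13:31.

00:01:13:31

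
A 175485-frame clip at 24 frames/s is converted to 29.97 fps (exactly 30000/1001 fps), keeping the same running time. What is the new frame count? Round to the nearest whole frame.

219137 frames

Frames at target rate = 175485 × (30000/1001) / (24) = 219356250/1001 ≈ 219137.113.
Nearest whole frame: 219137.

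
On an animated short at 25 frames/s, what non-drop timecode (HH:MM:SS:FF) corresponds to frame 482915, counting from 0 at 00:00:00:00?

482915 ÷ 25 = 19316 full seconds, remainder 15 frames.
19316 s = 5 h 21 min 56 s.
Timecode: 05:21:56:15.

05:21:56:15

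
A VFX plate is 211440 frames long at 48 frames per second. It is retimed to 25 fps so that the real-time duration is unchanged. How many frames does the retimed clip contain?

110125 frames

Target frames = source frames × (target rate / source rate) = 211440 × (25)/(48) = 211440 × 25/48 = 110125.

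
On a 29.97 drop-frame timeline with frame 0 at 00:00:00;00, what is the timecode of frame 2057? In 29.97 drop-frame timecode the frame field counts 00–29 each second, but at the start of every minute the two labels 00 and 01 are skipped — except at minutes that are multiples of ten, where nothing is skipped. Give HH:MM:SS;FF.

00:01:08;19

Each 10-minute DF block holds 10 × 60 × 30 − 9 × 2 = 17982 frames. 2057 ÷ 17982 → 0 full blocks, remainder 2057.
Within the partial block the first minute is 1800 frames and each further minute 1798, so 1 further minute boundary passed. Total skipped labels = 18 × 0 + 2 × 1 = 2.
Non-drop label index = 2057 + 2 = 2059; at 30 labels/s that is 00:01:08:19, i.e. DF 00:01:08;19.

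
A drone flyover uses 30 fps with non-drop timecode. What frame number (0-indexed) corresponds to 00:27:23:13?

frame 49303

Total seconds to the label: (0 × 3600 + 27 × 60 + 23) = 1643.
Frame index = 1643 × 30 + 13 = 49303.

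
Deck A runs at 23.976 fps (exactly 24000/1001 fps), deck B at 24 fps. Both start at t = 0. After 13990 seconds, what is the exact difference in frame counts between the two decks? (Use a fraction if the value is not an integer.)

335760/1001 frames

A emits 24000/1001 × 13990 = 335760000/1001 frames; B emits 24 × 13990 = 335760.
Difference = 335760/1001 frames (≈ 335.4246); B is ahead of A.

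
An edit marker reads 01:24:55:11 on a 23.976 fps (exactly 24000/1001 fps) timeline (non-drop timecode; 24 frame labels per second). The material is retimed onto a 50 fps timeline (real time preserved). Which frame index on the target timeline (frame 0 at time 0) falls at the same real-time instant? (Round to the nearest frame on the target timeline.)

frame 255028

Source frame index: (1×3600 + 24×60 + 55) × 24 + 11 = 122291.
Real time: 122291 / (24000/1001) = 122413291/24000 s.
Target frame: (122413291/24000) × (50) = 122413291/480 ≈ 255027.690 → 255028.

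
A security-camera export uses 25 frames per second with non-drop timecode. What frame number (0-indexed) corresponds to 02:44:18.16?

Total seconds to the label: (2 × 3600 + 44 × 60 + 18) = 9858.
Frame index = 9858 × 25 + 16 = 246466.

246466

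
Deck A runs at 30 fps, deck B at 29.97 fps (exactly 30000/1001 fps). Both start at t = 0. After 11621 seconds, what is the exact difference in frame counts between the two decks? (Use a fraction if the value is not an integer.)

A emits 30 × 11621 = 348630 frames; B emits 30000/1001 × 11621 = 348630000/1001.
Difference = 348630/1001 frames (≈ 348.2817); B is behind A.

348630/1001 frames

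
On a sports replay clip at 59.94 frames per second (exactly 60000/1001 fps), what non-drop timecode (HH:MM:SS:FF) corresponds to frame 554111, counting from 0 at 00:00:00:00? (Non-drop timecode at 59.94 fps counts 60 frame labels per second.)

554111 ÷ 60 = 9235 full seconds, remainder 11 frames.
9235 s = 2 h 33 min 55 s.
Timecode: 02:33:55:11.

02:33:55:11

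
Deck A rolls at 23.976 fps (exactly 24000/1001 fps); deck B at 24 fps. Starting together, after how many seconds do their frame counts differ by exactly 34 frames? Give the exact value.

The gap grows by |24 − 24000/1001| = 24/1001 frames per second.
Time for a 34-frame gap: 34 ÷ (24/1001) = 17017/12 s.

17017/12 seconds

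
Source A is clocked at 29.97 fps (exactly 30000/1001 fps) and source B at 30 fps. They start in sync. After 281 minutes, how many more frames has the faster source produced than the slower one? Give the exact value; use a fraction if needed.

281 min = 16860 s.
A emits 30000/1001 × 16860 = 505800000/1001 frames; B emits 30 × 16860 = 505800.
Difference = 505800/1001 frames (≈ 505.2947); B is ahead of A.

505800/1001 frames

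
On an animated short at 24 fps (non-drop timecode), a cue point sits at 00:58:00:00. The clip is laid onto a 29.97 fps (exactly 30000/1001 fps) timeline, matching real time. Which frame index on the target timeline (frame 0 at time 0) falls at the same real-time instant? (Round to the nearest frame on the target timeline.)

Source frame index: (0×3600 + 58×60 + 0) × 24 + 0 = 83520.
Real time: 83520 / (24) = 3480 s.
Target frame: (3480) × (30000/1001) = 104400000/1001 ≈ 104295.704 → 104296.

frame 104296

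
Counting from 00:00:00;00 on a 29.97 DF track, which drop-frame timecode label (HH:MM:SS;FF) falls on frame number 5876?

Each 10-minute DF block holds 10 × 60 × 30 − 9 × 2 = 17982 frames. 5876 ÷ 17982 → 0 full blocks, remainder 5876.
Within the partial block the first minute is 1800 frames and each further minute 1798, so 3 further minute boundaries passed. Total skipped labels = 18 × 0 + 2 × 3 = 6.
Non-drop label index = 5876 + 6 = 5882; at 30 labels/s that is 00:03:16:02, i.e. DF 00:03:16;02.

00:03:16;02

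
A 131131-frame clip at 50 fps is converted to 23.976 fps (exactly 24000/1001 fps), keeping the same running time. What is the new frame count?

62880 frames

Target frames = source frames × (target rate / source rate) = 131131 × (24000/1001)/(50) = 131131 × 480/1001 = 62880.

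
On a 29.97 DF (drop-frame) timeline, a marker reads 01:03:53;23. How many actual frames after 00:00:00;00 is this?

Complete 10-minute blocks: 6, each 17982 frames → 107892.
Remaining 3 whole minutes in the current block: 1800 + 2 × 1798 = 5396 frames.
Within the current minute: 53 × 30 + 23 − 2 = 1611 (labels ;00/;01 skipped at this minute). Total = 107892 + 5396 + 1611 = 114899.

114899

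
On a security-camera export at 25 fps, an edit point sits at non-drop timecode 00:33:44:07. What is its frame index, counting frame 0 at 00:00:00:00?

Total seconds to the label: (0 × 3600 + 33 × 60 + 44) = 2024.
Frame index = 2024 × 25 + 7 = 50607.

frame 50607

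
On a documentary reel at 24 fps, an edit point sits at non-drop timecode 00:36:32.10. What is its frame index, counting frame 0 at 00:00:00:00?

Total seconds to the label: (0 × 3600 + 36 × 60 + 32) = 2192.
Frame index = 2192 × 24 + 10 = 52618.

frame 52618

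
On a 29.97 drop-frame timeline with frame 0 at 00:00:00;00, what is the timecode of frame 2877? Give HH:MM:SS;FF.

00:01:35;29

Ten DF minutes hold 17982 frames, so frame 2877 lies in block 0 (frames 0–17981) with 2877 frames into that block.
The block's first minute is 1800 frames and the rest 1798 each; 2877 frames reaches minute 1, so 0 × 18 + 1 × 2 = 2 labels have been skipped so far.
Adding those back, label number 2877 + 2 = 2879 at 30 labels/s is 95 s + 29 f = 0 h 1 min 35 s frame 29, i.e. 00:01:35;29.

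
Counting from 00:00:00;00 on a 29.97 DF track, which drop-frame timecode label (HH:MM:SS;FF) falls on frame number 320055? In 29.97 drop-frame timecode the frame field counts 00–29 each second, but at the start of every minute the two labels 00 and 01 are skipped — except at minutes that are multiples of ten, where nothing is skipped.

Ten DF minutes hold 17982 frames, so frame 320055 lies in block 17 (frames 305694–323675) with 14361 frames into that block.
The block's first minute is 1800 frames and the rest 1798 each; 14361 frames reaches minute 7, so 17 × 18 + 7 × 2 = 320 labels have been skipped so far.
Adding those back, label number 320055 + 320 = 320375 at 30 labels/s is 10679 s + 5 f = 2 h 57 min 59 s frame 5, i.e. 02:57:59;05.

02:57:59;05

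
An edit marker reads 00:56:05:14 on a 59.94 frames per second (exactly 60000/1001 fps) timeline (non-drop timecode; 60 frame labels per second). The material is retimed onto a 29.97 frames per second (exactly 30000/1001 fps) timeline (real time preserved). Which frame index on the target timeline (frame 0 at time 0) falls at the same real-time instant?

Source frame index: (0×3600 + 56×60 + 5) × 60 + 14 = 201914.
Real time: 201914 / (60000/1001) = 101057957/30000 s.
Target frame: (101057957/30000) × (30000/1001) = 100957.

frame 100957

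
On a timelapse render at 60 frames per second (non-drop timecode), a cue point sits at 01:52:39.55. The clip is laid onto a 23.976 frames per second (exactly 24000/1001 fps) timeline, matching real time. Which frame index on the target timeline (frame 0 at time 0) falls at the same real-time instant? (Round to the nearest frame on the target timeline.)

Source frame index: (1×3600 + 52×60 + 39) × 60 + 55 = 405595.
Real time: 405595 / (60) = 81119/12 s.
Target frame: (81119/12) × (24000/1001) = 162238000/1001 ≈ 162075.924 → 162076.

frame 162076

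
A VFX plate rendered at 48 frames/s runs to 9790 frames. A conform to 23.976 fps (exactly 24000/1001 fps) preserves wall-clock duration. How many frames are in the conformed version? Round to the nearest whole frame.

Frames at target rate = 9790 × (24000/1001) / (48) = 445000/91 ≈ 4890.110.
Nearest whole frame: 4890.

4890 frames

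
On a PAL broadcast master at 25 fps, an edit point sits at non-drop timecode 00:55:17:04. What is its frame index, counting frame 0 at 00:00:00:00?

Total seconds to the label: (0 × 3600 + 55 × 60 + 17) = 3317.
Frame index = 3317 × 25 + 4 = 82929.

82929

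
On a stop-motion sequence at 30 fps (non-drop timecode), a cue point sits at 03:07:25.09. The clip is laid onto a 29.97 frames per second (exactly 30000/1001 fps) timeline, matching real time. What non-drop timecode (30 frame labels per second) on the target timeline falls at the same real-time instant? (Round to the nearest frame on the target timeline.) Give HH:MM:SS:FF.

Source frame index: (3×3600 + 7×60 + 25) × 30 + 9 = 337359.
Real time: 337359 / (30) = 112453/10 s.
Target frame: (112453/10) × (30000/1001) = 30669000/91 ≈ 337021.978 → 337022.
At 30 labels/s: frame 337022 → 03:07:14:02.

03:07:14:02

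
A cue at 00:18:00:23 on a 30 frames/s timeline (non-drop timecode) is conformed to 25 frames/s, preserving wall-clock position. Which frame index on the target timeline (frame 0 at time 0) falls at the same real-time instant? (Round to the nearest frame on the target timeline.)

Source frame index: (0×3600 + 18×60 + 0) × 30 + 23 = 32423.
Real time: 32423 / (30) = 32423/30 s.
Target frame: (32423/30) × (25) = 162115/6 ≈ 27019.167 → 27019.

frame 27019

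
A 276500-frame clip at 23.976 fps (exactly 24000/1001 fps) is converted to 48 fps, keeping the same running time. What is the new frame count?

Target frames = source frames × (target rate / source rate) = 276500 × (48)/(24000/1001) = 276500 × 1001/500 = 553553.

553553 frames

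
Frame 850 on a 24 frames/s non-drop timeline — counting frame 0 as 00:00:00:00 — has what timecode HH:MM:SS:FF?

00:00:35:10

850 ÷ 24 = 35 full seconds, remainder 10 frames.
35 s = 0 h 0 min 35 s.
Timecode: 00:00:35:10.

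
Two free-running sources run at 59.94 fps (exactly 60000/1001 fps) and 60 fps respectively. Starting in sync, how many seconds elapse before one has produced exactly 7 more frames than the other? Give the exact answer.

The gap grows by |60 − 60000/1001| = 60/1001 frames per second.
Time for a 7-frame gap: 7 ÷ (60/1001) = 7007/60 s.

7007/60 seconds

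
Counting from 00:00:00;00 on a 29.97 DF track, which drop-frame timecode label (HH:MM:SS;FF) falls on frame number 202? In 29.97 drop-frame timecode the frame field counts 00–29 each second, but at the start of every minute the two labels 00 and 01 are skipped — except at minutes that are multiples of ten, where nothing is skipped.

00:00:06;22

Each 10-minute DF block holds 10 × 60 × 30 − 9 × 2 = 17982 frames. 202 ÷ 17982 → 0 full blocks, remainder 202.
Within the partial block the first minute is 1800 frames and each further minute 1798, so 0 further minute boundaries passed. Total skipped labels = 18 × 0 + 2 × 0 = 0.
Non-drop label index = 202 + 0 = 202; at 30 labels/s that is 00:00:06:22, i.e. DF 00:00:06;22.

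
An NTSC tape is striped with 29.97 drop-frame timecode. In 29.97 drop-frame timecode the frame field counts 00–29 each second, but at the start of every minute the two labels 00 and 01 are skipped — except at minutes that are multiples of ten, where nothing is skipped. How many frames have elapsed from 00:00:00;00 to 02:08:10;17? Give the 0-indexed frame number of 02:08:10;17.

Complete 10-minute blocks: 12, each 17982 frames → 215784.
Remaining 8 whole minutes in the current block: 1800 + 7 × 1798 = 14386 frames.
Within the current minute: 10 × 30 + 17 − 2 = 315 (labels ;00/;01 skipped at this minute). Total = 215784 + 14386 + 315 = 230485.

230485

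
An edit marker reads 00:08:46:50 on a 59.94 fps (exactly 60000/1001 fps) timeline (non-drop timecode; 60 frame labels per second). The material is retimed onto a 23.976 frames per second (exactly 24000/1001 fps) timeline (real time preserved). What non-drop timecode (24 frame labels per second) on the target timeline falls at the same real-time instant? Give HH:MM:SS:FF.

00:08:46:20

Source frame index: (0×3600 + 8×60 + 46) × 60 + 50 = 31610.
Real time: 31610 / (60000/1001) = 3164161/6000 s.
Target frame: (3164161/6000) × (24000/1001) = 12644.
At 24 labels/s: frame 12644 → 00:08:46:20.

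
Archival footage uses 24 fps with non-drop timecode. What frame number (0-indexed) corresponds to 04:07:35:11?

Total seconds to the label: (4 × 3600 + 7 × 60 + 35) = 14855.
Frame index = 14855 × 24 + 11 = 356531.

frame 356531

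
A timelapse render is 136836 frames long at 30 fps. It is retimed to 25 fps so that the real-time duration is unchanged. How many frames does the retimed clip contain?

114030 frames

Target frames = source frames × (target rate / source rate) = 136836 × (25)/(30) = 136836 × 5/6 = 114030.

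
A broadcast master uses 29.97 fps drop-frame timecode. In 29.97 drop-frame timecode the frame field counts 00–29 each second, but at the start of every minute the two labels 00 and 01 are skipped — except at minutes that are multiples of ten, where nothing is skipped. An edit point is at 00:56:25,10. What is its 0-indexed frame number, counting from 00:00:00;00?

As if non-drop at 30 labels/s: (0 × 3600 + 56 × 60 + 25) × 30 + 10 = 101560.
Minute boundaries passed: 56; those not divisible by 10: 56 − 5 = 51; dropped labels = 2 × 51 = 102.
Actual frame index = 101560 − 102 = 101458.

101458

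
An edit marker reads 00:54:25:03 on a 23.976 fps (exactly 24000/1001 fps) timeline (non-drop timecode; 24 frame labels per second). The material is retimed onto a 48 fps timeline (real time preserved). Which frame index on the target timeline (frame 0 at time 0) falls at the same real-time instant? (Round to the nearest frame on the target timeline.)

Source frame index: (0×3600 + 54×60 + 25) × 24 + 3 = 78363.
Real time: 78363 / (24000/1001) = 26147121/8000 s.
Target frame: (26147121/8000) × (48) = 78441363/500 ≈ 156882.726 → 156883.

frame 156883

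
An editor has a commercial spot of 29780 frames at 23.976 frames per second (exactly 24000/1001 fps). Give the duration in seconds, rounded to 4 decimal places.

1242.0742 seconds

Running time = 29780 × 1001/24000 = 1490489/1200 s ≈ 1242.0742 s.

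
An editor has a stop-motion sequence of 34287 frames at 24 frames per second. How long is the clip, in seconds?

1428.625 seconds

Running time = 34287 / (24) = 1428.625 s.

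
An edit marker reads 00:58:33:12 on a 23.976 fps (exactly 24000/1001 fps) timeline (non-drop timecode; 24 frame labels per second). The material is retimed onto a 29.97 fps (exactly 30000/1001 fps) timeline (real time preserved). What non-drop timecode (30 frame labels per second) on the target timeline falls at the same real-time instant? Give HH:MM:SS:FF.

Source frame index: (0×3600 + 58×60 + 33) × 24 + 12 = 84324.
Real time: 84324 / (24000/1001) = 7034027/2000 s.
Target frame: (7034027/2000) × (30000/1001) = 105405.
At 30 labels/s: frame 105405 → 00:58:33:15.

00:58:33:15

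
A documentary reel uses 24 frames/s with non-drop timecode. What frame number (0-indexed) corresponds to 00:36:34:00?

Total seconds to the label: (0 × 3600 + 36 × 60 + 34) = 2194.
Frame index = 2194 × 24 + 0 = 52656.

frame 52656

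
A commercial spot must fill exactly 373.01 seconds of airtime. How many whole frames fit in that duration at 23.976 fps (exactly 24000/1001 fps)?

Frames = 373.01 × 24000/1001 = 813840/91 ≈ 8943.2967.
Complete frames: 8943.

8943 frames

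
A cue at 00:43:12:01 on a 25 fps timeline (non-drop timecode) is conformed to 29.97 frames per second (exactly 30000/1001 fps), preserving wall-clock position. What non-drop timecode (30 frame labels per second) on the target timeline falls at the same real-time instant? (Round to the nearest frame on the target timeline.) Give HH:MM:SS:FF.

00:43:09:14

Source frame index: (0×3600 + 43×60 + 12) × 25 + 1 = 64801.
Real time: 64801 / (25) = 64801/25 s.
Target frame: (64801/25) × (30000/1001) = 7069200/91 ≈ 77683.516 → 77684.
At 30 labels/s: frame 77684 → 00:43:09:14.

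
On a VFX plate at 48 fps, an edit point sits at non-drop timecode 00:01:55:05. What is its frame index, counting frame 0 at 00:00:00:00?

5525

Total seconds to the label: (0 × 3600 + 1 × 60 + 55) = 115.
Frame index = 115 × 48 + 5 = 5525.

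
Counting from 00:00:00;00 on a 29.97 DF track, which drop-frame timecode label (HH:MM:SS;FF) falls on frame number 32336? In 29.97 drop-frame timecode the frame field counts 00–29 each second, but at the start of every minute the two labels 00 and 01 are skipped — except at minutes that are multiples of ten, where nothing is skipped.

Ten DF minutes hold 17982 frames, so frame 32336 lies in block 1 (frames 17982–35963) with 14354 frames into that block.
The block's first minute is 1800 frames and the rest 1798 each; 14354 frames reaches minute 7, so 1 × 18 + 7 × 2 = 32 labels have been skipped so far.
Adding those back, label number 32336 + 32 = 32368 at 30 labels/s is 1078 s + 28 f = 0 h 17 min 58 s frame 28, i.e. 00:17:58;28.

00:17:58;28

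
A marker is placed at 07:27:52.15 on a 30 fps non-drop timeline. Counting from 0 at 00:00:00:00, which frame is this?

frame 806175

Total seconds to the label: (7 × 3600 + 27 × 60 + 52) = 26872.
Frame index = 26872 × 30 + 15 = 806175.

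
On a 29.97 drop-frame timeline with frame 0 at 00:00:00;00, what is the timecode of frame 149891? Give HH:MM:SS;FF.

01:23:21;11

Ten DF minutes hold 17982 frames, so frame 149891 lies in block 8 (frames 143856–161837) with 6035 frames into that block.
The block's first minute is 1800 frames and the rest 1798 each; 6035 frames reaches minute 3, so 8 × 18 + 3 × 2 = 150 labels have been skipped so far.
Adding those back, label number 149891 + 150 = 150041 at 30 labels/s is 5001 s + 11 f = 1 h 23 min 21 s frame 11, i.e. 01:23:21;11.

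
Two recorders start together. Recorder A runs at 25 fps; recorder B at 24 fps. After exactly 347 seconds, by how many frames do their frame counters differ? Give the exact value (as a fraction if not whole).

A emits 25 × 347 = 8675 frames; B emits 24 × 347 = 8328.
Difference = 347 frames; B is behind A.

347 frames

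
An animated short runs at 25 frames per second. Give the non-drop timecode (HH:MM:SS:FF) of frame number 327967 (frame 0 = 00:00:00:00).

327967 ÷ 25 = 13118 full seconds, remainder 17 frames.
13118 s = 3 h 38 min 38 s.
Timecode: 03:38:38:17.

03:38:38:17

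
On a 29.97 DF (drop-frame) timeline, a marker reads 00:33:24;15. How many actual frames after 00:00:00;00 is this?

60075

Complete 10-minute blocks: 3, each 17982 frames → 53946.
Remaining 3 whole minutes in the current block: 1800 + 2 × 1798 = 5396 frames.
Within the current minute: 24 × 30 + 15 − 2 = 733 (labels ;00/;01 skipped at this minute). Total = 53946 + 5396 + 733 = 60075.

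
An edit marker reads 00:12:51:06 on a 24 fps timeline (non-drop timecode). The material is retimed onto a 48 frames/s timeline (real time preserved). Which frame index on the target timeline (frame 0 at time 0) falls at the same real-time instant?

frame 37020

Source frame index: (0×3600 + 12×60 + 51) × 24 + 6 = 18510.
Real time: 18510 / (24) = 3085/4 s.
Target frame: (3085/4) × (48) = 37020.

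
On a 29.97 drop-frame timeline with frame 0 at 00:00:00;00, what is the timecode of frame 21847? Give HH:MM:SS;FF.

00:12:08;29

Ten DF minutes hold 17982 frames, so frame 21847 lies in block 1 (frames 17982–35963) with 3865 frames into that block.
The block's first minute is 1800 frames and the rest 1798 each; 3865 frames reaches minute 2, so 1 × 18 + 2 × 2 = 22 labels have been skipped so far.
Adding those back, label number 21847 + 22 = 21869 at 30 labels/s is 728 s + 29 f = 0 h 12 min 8 s frame 29, i.e. 00:12:08;29.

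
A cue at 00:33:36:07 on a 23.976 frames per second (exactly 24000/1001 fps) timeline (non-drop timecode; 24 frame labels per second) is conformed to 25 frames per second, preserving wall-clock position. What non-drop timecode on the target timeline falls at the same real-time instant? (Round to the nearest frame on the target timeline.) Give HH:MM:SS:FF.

Source frame index: (0×3600 + 33×60 + 36) × 24 + 7 = 48391.
Real time: 48391 / (24000/1001) = 48439391/24000 s.
Target frame: (48439391/24000) × (25) = 48439391/960 ≈ 50457.699 → 50458.
At 25 labels/s: frame 50458 → 00:33:38:08.

00:33:38:08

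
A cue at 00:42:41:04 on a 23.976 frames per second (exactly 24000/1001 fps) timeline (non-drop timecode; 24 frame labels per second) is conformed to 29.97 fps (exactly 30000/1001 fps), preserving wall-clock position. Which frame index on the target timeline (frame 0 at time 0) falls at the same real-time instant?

frame 76835

Source frame index: (0×3600 + 42×60 + 41) × 24 + 4 = 61468.
Real time: 61468 / (24000/1001) = 15382367/6000 s.
Target frame: (15382367/6000) × (30000/1001) = 76835.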